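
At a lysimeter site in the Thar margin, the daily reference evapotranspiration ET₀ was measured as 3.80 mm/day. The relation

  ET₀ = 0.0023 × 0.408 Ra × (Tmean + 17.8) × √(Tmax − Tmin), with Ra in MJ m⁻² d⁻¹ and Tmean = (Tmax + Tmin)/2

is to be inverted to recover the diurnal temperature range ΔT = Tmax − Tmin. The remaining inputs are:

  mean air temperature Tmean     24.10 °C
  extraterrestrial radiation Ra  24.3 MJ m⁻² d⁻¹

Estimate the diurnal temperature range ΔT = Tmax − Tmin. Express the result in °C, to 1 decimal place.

√ΔT = ET₀ / [0.0023 × 0.408 × Ra × (Tmean+17.8)] = 3.80 / (0.0023 × 9.9144 × 41.90) = 3.9772
ΔT = 3.9772² = 15.818 °C

15.8 °C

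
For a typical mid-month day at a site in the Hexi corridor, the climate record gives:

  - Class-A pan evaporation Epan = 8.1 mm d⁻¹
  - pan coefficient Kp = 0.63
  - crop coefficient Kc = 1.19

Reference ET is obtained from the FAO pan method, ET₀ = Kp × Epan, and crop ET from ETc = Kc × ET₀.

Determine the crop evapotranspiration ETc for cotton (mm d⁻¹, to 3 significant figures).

6.07 mm d⁻¹

ET₀ = 0.63 × 8.1 = 5.1030 mm/d
ETc = Kc × ET₀ = 1.19 × 5.1030 = 6.0726 mm/d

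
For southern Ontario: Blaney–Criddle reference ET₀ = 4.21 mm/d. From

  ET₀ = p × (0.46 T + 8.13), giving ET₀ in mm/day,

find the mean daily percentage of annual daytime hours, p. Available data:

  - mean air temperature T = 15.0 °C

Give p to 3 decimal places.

p = ET₀ / (0.46 T + 8.13) = 4.21 / (0.46 × 15.0 + 8.13) = 4.21 / 15.030 = 0.2801

0.280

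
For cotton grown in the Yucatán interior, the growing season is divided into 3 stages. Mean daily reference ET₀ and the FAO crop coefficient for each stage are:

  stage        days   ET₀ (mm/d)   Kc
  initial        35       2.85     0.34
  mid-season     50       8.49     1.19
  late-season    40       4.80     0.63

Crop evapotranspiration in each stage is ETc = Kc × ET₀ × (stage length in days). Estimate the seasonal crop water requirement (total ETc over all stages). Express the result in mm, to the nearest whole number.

660 mm

initial: 0.34 × 2.85 × 35 = 33.92 mm
mid-season: 1.19 × 8.49 × 50 = 505.16 mm
late-season: 0.63 × 4.80 × 40 = 120.96 mm
Seasonal total = 660.04 mm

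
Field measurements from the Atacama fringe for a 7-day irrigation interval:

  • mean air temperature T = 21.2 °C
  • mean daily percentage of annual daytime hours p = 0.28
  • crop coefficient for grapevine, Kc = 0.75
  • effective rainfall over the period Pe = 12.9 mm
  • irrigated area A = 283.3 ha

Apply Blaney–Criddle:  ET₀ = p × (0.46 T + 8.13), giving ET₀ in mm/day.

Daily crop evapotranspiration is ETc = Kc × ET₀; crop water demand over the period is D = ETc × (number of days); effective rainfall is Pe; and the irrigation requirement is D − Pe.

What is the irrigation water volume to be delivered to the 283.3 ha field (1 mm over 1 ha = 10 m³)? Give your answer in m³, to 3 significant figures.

37900 m³

ET₀ = 0.28 × (0.46 × 21.2 + 8.13) = 0.28 × 17.882 = 5.0070 mm/d
ETc = Kc × ET₀ = 0.75 × 5.0070 = 3.7553 mm/d
Crop demand D = ETc × 7 d = 3.7553 × 7 = 26.287 mm
D − Pe = 26.287 − 12.9 = 13.387 mm
Volume = 13.387 mm × 283.3 ha × 10 = 37925.4 m³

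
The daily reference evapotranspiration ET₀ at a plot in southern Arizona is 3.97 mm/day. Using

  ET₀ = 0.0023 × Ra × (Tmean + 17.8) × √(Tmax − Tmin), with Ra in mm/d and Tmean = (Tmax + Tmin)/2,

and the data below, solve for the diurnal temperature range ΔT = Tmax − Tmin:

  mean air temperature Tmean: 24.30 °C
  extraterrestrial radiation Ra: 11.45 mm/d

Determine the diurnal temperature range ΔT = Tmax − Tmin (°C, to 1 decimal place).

√ΔT = ET₀ / [0.0023 × Ra × (Tmean+17.8)] = 3.97 / (0.0023 × 11.45 × 42.10) = 3.5808
ΔT = 3.5808² = 12.822 °C

12.8 °C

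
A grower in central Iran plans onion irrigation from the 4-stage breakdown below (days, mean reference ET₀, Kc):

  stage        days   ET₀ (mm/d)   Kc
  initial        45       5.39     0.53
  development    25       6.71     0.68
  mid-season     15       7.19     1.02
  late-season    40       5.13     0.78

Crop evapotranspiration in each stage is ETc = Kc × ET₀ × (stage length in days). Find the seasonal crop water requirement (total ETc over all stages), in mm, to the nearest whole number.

513 mm

initial: 0.53 × 5.39 × 45 = 128.55 mm
development: 0.68 × 6.71 × 25 = 114.07 mm
mid-season: 1.02 × 7.19 × 15 = 110.01 mm
late-season: 0.78 × 5.13 × 40 = 160.06 mm
Seasonal total = 512.69 mm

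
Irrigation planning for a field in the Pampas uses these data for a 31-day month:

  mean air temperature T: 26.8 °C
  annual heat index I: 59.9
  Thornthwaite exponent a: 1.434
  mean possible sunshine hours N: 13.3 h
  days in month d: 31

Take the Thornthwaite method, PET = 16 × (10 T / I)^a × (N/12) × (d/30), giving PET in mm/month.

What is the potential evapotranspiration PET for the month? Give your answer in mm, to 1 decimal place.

157.1 mm

10T/I = 10 × 26.8 / 59.9 = 4.4741
(10T/I)^a = 4.4741^1.434 = 8.5726
Uncorrected PET = 16 × 8.5726 = 137.162 mm
Correction = (N/12)(d/30) = (13.3/12)(31/30) = 1.1453
PET = 137.162 × 1.1453 = 157.092 mm/month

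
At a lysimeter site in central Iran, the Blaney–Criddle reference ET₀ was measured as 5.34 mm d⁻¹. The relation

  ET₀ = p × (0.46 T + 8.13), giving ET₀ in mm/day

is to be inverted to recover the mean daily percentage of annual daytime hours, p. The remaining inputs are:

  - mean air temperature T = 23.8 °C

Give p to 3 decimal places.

0.280

p = ET₀ / (0.46 T + 8.13) = 5.34 / (0.46 × 23.8 + 8.13) = 5.34 / 19.078 = 0.2799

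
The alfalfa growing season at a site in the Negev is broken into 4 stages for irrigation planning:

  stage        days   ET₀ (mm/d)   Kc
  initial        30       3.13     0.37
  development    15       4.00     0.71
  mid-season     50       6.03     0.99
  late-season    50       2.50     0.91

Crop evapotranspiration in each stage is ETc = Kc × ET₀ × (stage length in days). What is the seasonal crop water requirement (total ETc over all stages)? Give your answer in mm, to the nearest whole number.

490 mm

initial: 0.37 × 3.13 × 30 = 34.74 mm
development: 0.71 × 4.00 × 15 = 42.60 mm
mid-season: 0.99 × 6.03 × 50 = 298.49 mm
late-season: 0.91 × 2.50 × 50 = 113.75 mm
Seasonal total = 489.58 mm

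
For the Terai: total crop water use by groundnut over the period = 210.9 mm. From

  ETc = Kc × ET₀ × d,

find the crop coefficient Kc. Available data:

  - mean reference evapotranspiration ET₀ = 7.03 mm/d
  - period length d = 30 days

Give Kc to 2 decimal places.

1.00

ETc = Kc × ET₀ × d  ⇒  Kc = ETc / (ET₀ × d)
Kc = 210.9 / (7.03 × 30) = 210.9 / 210.90 = 1.0000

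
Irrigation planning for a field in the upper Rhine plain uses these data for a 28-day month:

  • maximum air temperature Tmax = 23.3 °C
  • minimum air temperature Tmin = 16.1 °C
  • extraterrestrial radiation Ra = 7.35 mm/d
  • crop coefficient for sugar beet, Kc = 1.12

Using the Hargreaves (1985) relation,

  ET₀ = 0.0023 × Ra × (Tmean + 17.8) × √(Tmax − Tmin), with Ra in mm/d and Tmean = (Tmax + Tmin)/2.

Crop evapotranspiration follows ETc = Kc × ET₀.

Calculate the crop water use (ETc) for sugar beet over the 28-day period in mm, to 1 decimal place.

53.3 mm

Tmean = (23.3 + 16.1)/2 = 19.70 °C
ET₀ = 0.0023 × 7.35 × (19.70 + 17.8) × √7.2 = 0.0023 × 7.35 × 37.50 × 2.6833 = 1.7010 mm/d
ETc = Kc × ET₀ = 1.12 × 1.7010 = 1.9051 mm/d
Over 28 days: 1.9051 × 28 = 53.343 mm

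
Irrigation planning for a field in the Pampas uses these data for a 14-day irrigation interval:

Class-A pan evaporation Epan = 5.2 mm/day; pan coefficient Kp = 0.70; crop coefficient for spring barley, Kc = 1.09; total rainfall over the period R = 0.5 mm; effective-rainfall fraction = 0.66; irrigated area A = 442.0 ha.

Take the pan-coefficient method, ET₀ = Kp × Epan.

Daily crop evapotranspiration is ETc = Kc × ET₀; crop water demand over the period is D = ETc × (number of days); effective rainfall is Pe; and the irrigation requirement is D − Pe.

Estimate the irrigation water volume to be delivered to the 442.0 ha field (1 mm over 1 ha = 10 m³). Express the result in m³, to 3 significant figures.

244000 m³

ET₀ = 0.70 × 5.2 = 3.6400 mm/d
ETc = Kc × ET₀ = 1.09 × 3.6400 = 3.9676 mm/d
Crop demand D = ETc × 14 d = 3.9676 × 14 = 55.546 mm
Pe = 0.66 × 0.5 = 0.330 mm
D − Pe = 55.546 − 0.330 = 55.216 mm
Volume = 55.216 mm × 442.0 ha × 10 = 244054.7 m³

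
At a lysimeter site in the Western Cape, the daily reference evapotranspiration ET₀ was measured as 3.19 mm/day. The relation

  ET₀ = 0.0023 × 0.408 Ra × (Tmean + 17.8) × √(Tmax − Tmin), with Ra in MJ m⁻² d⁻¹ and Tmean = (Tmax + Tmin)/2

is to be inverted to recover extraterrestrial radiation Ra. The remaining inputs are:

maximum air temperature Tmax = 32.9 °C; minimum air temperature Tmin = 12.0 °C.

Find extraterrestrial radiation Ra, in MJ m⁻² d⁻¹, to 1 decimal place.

Tmean = (32.9+12.0)/2 = 22.45 °C; ΔT = 20.9
Ra = ET₀ / [0.0023 × 0.408 × (Tmean+17.8) × √ΔT]
   = 3.19 / (0.0023 × 0.408 × 40.25 × 4.5717) = 18.474 MJ m⁻² d⁻¹

18.5 MJ m⁻² d⁻¹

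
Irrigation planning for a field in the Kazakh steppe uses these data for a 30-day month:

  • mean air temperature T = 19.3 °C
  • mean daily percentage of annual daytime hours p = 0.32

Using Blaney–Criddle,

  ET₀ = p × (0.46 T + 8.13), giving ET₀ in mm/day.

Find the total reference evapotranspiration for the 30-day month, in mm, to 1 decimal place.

163.3 mm

ET₀ = 0.32 × (0.46 × 19.3 + 8.13) = 0.32 × 17.008 = 5.4426 mm/d
Monthly total = 5.4426 × 30 = 163.278 mm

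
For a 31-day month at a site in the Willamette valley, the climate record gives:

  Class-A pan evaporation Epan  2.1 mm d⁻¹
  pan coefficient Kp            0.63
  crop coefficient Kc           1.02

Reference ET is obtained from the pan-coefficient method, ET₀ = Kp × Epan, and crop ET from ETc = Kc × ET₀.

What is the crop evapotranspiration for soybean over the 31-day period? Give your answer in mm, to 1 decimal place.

ET₀ = 0.63 × 2.1 = 1.3230 mm/d
ETc = Kc × ET₀ = 1.02 × 1.3230 = 1.3495 mm/d
Over 31 days: 1.3495 × 31 = 41.835 mm

41.8 mm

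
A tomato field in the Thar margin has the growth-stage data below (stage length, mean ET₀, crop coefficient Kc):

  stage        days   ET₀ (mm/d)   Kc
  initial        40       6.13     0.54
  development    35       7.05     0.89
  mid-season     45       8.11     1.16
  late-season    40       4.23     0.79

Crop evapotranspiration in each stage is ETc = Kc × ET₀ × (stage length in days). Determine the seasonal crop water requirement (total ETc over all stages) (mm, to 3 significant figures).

initial: 0.54 × 6.13 × 40 = 132.41 mm
development: 0.89 × 7.05 × 35 = 219.61 mm
mid-season: 1.16 × 8.11 × 45 = 423.34 mm
late-season: 0.79 × 4.23 × 40 = 133.67 mm
Seasonal total = 909.03 mm

909 mm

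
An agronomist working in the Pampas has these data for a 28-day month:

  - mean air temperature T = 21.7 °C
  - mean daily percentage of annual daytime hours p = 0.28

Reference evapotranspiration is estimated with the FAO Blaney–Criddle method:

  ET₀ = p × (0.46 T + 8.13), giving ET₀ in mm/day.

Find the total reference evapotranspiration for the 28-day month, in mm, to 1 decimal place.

142.0 mm

ET₀ = 0.28 × (0.46 × 21.7 + 8.13) = 0.28 × 18.112 = 5.0714 mm/d
Monthly total = 5.0714 × 28 = 141.999 mm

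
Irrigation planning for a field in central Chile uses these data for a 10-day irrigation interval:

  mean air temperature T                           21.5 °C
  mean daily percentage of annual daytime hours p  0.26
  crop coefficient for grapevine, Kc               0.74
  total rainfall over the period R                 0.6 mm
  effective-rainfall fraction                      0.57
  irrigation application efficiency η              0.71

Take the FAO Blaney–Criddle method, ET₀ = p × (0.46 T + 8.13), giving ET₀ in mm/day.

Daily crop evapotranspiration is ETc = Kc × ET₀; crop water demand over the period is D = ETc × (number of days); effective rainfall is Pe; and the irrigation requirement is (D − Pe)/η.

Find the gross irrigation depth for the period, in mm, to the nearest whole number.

ET₀ = 0.26 × (0.46 × 21.5 + 8.13) = 0.26 × 18.020 = 4.6852 mm/d
ETc = Kc × ET₀ = 0.74 × 4.6852 = 3.4670 mm/d
Crop demand D = ETc × 10 d = 3.4670 × 10 = 34.670 mm
Pe = 0.57 × 0.6 = 0.342 mm
D − Pe = 34.670 − 0.342 = 34.328 mm
Gross irrigation = 34.328 / 0.71 = 48.349 mm

48 mm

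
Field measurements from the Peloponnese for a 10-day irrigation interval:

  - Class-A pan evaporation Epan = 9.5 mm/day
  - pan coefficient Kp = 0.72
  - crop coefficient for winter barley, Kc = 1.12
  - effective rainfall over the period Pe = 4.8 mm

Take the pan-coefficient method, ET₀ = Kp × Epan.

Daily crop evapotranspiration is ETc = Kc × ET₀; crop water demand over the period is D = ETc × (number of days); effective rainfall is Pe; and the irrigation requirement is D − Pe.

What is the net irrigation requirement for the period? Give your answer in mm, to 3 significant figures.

ET₀ = 0.72 × 9.5 = 6.8400 mm/d
ETc = Kc × ET₀ = 1.12 × 6.8400 = 7.6608 mm/d
Crop demand D = ETc × 10 d = 7.6608 × 10 = 76.608 mm
D − Pe = 76.608 − 4.8 = 71.808 mm

71.8 mm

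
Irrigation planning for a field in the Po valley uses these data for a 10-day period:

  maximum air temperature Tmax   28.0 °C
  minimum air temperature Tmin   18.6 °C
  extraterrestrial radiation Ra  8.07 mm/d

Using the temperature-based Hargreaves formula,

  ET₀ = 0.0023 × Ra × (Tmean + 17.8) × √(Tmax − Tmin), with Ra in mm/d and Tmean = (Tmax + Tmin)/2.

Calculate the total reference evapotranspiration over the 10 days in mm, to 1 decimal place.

Tmean = (28.0 + 18.6)/2 = 23.30 °C
ET₀ = 0.0023 × 8.07 × (23.30 + 17.8) × √9.4 = 0.0023 × 8.07 × 41.10 × 3.0659 = 2.3388 mm/d
Over 10 days: 2.3388 × 10 = 23.388 mm

23.4 mm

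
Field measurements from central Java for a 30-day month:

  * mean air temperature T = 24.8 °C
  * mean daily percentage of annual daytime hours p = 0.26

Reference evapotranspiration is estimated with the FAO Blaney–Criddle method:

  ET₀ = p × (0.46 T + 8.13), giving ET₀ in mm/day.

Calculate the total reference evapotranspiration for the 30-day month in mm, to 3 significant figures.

152 mm

ET₀ = 0.26 × (0.46 × 24.8 + 8.13) = 0.26 × 19.538 = 5.0799 mm/d
Monthly total = 5.0799 × 30 = 152.397 mm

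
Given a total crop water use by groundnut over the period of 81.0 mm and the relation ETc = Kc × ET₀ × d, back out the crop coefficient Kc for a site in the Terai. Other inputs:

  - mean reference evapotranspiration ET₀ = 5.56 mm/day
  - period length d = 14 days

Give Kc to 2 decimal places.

1.04

ETc = Kc × ET₀ × d  ⇒  Kc = ETc / (ET₀ × d)
Kc = 81.0 / (5.56 × 14) = 81.0 / 77.84 = 1.0406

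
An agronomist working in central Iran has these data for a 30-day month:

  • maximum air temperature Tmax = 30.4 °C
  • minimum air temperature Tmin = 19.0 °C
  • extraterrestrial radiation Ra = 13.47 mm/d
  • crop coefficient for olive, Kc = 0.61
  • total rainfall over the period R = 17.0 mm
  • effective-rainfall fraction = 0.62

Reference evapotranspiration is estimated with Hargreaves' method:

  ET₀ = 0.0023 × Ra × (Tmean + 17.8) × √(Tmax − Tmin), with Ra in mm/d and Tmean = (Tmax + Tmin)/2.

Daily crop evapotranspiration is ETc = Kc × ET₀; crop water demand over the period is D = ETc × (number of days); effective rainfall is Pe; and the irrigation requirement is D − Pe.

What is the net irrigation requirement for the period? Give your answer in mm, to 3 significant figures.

Tmean = (30.4 + 19.0)/2 = 24.70 °C
ET₀ = 0.0023 × 13.47 × (24.70 + 17.8) × √11.4 = 0.0023 × 13.47 × 42.50 × 3.3764 = 4.4457 mm/d
ETc = Kc × ET₀ = 0.61 × 4.4457 = 2.7119 mm/d
Crop demand D = ETc × 30 d = 2.7119 × 30 = 81.357 mm
Pe = 0.62 × 17.0 = 10.540 mm
D − Pe = 81.357 − 10.540 = 70.817 mm

70.8 mm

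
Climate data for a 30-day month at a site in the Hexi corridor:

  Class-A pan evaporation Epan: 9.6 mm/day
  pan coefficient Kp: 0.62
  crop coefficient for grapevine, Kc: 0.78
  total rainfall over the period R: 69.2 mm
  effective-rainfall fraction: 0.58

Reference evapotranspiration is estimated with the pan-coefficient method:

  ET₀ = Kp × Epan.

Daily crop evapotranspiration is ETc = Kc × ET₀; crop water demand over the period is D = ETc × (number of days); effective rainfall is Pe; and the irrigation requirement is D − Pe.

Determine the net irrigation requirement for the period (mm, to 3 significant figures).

ET₀ = 0.62 × 9.6 = 5.9520 mm/d
ETc = Kc × ET₀ = 0.78 × 5.9520 = 4.6426 mm/d
Crop demand D = ETc × 30 d = 4.6426 × 30 = 139.278 mm
Pe = 0.58 × 69.2 = 40.136 mm
D − Pe = 139.278 − 40.136 = 99.142 mm

99.1 mm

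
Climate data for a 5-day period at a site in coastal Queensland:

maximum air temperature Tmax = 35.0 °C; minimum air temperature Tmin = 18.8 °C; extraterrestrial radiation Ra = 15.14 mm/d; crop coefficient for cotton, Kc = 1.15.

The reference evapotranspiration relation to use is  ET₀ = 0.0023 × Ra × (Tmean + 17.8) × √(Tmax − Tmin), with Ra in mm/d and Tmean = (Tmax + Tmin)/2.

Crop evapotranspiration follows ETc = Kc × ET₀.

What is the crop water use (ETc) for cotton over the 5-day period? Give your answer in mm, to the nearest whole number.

Tmean = (35.0 + 18.8)/2 = 26.90 °C
ET₀ = 0.0023 × 15.14 × (26.90 + 17.8) × √16.2 = 0.0023 × 15.14 × 44.70 × 4.0249 = 6.2649 mm/d
ETc = Kc × ET₀ = 1.15 × 6.2649 = 7.2046 mm/d
Over 5 days: 7.2046 × 5 = 36.023 mm

36 mm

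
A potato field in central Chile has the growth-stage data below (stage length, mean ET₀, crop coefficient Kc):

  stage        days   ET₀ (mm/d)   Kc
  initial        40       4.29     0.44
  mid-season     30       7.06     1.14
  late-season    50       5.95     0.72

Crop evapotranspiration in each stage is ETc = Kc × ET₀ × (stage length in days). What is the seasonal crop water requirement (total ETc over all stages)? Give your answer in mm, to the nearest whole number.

initial: 0.44 × 4.29 × 40 = 75.50 mm
mid-season: 1.14 × 7.06 × 30 = 241.45 mm
late-season: 0.72 × 5.95 × 50 = 214.20 mm
Seasonal total = 531.15 mm

531 mm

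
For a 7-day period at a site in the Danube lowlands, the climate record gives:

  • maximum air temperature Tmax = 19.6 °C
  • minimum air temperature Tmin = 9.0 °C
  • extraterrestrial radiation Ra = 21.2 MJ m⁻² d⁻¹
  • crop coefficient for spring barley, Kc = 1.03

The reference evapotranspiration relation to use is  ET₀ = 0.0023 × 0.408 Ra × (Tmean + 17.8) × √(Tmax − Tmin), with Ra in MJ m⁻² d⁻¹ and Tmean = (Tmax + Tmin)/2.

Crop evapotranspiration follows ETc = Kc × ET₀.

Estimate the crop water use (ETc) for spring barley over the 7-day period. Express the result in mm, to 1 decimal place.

15.0 mm

Tmean = (19.6 + 9.0)/2 = 14.30 °C
0.408 Ra = 0.408 × 21.2 = 8.6496 mm/d equivalent
ET₀ = 0.0023 × 8.6496 × (14.30 + 17.8) × √10.6 = 0.0023 × 8.6496 × 32.10 × 3.2558 = 2.0792 mm/d
ETc = Kc × ET₀ = 1.03 × 2.0792 = 2.1416 mm/d
Over 7 days: 2.1416 × 7 = 14.991 mm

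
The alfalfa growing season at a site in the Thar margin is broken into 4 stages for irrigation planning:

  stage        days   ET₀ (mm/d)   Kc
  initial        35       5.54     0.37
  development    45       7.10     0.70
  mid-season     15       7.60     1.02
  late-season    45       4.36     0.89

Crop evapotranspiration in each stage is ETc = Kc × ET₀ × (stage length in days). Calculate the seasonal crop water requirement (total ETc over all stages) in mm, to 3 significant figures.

initial: 0.37 × 5.54 × 35 = 71.74 mm
development: 0.70 × 7.10 × 45 = 223.65 mm
mid-season: 1.02 × 7.60 × 15 = 116.28 mm
late-season: 0.89 × 4.36 × 45 = 174.62 mm
Seasonal total = 586.29 mm

586 mm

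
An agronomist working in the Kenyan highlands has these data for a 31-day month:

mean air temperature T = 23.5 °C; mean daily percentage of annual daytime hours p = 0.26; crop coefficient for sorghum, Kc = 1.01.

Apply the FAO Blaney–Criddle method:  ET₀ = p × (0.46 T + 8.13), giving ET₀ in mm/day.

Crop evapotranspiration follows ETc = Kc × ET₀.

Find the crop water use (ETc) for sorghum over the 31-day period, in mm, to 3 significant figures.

154 mm

ET₀ = 0.26 × (0.46 × 23.5 + 8.13) = 0.26 × 18.940 = 4.9244 mm/d
ETc = Kc × ET₀ = 1.01 × 4.9244 = 4.9736 mm/d
Over 31 days: 4.9736 × 31 = 154.182 mm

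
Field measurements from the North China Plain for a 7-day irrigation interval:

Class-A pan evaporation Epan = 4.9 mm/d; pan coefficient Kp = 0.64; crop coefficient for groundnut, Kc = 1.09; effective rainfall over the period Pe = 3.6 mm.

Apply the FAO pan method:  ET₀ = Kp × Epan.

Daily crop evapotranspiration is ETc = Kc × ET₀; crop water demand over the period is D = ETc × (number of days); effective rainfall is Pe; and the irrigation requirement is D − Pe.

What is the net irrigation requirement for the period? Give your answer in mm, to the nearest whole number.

ET₀ = 0.64 × 4.9 = 3.1360 mm/d
ETc = Kc × ET₀ = 1.09 × 3.1360 = 3.4182 mm/d
Crop demand D = ETc × 7 d = 3.4182 × 7 = 23.927 mm
D − Pe = 23.927 − 3.6 = 20.327 mm

20 mm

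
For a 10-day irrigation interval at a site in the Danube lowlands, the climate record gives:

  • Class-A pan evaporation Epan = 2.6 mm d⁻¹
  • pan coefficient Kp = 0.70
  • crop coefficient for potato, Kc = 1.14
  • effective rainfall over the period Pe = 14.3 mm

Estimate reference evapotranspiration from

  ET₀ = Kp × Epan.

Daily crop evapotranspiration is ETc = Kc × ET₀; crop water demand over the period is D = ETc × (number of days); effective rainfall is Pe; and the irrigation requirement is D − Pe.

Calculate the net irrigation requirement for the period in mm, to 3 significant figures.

ET₀ = 0.70 × 2.6 = 1.8200 mm/d
ETc = Kc × ET₀ = 1.14 × 1.8200 = 2.0748 mm/d
Crop demand D = ETc × 10 d = 2.0748 × 10 = 20.748 mm
D − Pe = 20.748 − 14.3 = 6.448 mm

6.45 mm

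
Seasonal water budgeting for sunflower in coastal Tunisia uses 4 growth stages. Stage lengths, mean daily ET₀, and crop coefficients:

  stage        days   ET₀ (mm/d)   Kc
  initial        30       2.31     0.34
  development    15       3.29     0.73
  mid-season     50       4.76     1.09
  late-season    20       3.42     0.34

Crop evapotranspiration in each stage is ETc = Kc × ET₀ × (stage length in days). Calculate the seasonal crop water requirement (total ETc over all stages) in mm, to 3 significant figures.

initial: 0.34 × 2.31 × 30 = 23.56 mm
development: 0.73 × 3.29 × 15 = 36.03 mm
mid-season: 1.09 × 4.76 × 50 = 259.42 mm
late-season: 0.34 × 3.42 × 20 = 23.26 mm
Seasonal total = 342.27 mm

342 mm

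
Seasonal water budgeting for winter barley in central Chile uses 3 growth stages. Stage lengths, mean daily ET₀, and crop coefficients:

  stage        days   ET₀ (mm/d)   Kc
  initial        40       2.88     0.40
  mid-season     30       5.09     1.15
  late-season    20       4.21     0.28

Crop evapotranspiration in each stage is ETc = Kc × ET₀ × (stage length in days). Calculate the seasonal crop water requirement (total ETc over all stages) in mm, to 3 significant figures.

245 mm

initial: 0.40 × 2.88 × 40 = 46.08 mm
mid-season: 1.15 × 5.09 × 30 = 175.61 mm
late-season: 0.28 × 4.21 × 20 = 23.58 mm
Seasonal total = 245.27 mm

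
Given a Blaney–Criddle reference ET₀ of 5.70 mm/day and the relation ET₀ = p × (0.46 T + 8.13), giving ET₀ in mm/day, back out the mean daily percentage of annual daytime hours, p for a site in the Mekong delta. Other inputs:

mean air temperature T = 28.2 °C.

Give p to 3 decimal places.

p = ET₀ / (0.46 T + 8.13) = 5.70 / (0.46 × 28.2 + 8.13) = 5.70 / 21.102 = 0.2701

0.270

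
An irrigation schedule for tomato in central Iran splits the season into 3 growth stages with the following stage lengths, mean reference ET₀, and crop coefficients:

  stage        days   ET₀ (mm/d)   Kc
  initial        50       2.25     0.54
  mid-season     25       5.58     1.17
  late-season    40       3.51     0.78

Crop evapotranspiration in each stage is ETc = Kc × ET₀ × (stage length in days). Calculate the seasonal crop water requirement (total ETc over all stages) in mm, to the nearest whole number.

333 mm

initial: 0.54 × 2.25 × 50 = 60.75 mm
mid-season: 1.17 × 5.58 × 25 = 163.22 mm
late-season: 0.78 × 3.51 × 40 = 109.51 mm
Seasonal total = 333.48 mm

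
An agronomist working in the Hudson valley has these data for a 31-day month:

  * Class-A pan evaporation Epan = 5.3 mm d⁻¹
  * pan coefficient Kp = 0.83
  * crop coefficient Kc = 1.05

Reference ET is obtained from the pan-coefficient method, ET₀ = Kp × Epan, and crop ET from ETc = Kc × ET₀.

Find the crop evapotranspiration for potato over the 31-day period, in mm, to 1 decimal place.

143.2 mm

ET₀ = 0.83 × 5.3 = 4.3990 mm/d
ETc = Kc × ET₀ = 1.05 × 4.3990 = 4.6190 mm/d
Over 31 days: 4.6190 × 31 = 143.189 mm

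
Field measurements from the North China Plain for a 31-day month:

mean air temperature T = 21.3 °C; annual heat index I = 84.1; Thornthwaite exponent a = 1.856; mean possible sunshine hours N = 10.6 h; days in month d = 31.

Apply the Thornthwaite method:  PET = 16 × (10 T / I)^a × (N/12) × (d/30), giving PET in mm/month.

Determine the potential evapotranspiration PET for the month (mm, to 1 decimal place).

81.9 mm

10T/I = 10 × 21.3 / 84.1 = 2.5327
(10T/I)^a = 2.5327^1.856 = 5.6111
Uncorrected PET = 16 × 5.6111 = 89.778 mm
Correction = (N/12)(d/30) = (10.6/12)(31/30) = 0.9128
PET = 89.778 × 0.9128 = 81.949 mm/month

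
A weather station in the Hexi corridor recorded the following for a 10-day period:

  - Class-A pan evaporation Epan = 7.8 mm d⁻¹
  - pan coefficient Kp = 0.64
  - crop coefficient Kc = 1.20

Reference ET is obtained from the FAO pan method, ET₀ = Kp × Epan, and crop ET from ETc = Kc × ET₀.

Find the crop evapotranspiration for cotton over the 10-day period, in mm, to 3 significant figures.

59.9 mm

ET₀ = 0.64 × 7.8 = 4.9920 mm/d
ETc = Kc × ET₀ = 1.20 × 4.9920 = 5.9904 mm/d
Over 10 days: 5.9904 × 10 = 59.904 mm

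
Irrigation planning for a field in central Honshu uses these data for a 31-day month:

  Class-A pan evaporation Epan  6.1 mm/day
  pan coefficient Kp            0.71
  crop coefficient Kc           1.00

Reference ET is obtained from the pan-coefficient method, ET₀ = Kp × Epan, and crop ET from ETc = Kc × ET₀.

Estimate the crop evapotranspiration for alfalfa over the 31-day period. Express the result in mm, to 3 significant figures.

134 mm

ET₀ = 0.71 × 6.1 = 4.3310 mm/d
ETc = Kc × ET₀ = 1.00 × 4.3310 = 4.3310 mm/d
Over 31 days: 4.3310 × 31 = 134.261 mm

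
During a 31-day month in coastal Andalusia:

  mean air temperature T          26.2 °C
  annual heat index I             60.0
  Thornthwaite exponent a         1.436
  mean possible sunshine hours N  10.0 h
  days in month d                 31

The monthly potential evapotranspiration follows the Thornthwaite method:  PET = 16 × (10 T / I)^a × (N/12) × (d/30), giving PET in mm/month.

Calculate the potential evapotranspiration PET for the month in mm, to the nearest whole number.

114 mm

10T/I = 10 × 26.2 / 60.0 = 4.3667
(10T/I)^a = 4.3667^1.436 = 8.3035
Uncorrected PET = 16 × 8.3035 = 132.856 mm
Correction = (N/12)(d/30) = (10.0/12)(31/30) = 0.8611
PET = 132.856 × 0.8611 = 114.402 mm/month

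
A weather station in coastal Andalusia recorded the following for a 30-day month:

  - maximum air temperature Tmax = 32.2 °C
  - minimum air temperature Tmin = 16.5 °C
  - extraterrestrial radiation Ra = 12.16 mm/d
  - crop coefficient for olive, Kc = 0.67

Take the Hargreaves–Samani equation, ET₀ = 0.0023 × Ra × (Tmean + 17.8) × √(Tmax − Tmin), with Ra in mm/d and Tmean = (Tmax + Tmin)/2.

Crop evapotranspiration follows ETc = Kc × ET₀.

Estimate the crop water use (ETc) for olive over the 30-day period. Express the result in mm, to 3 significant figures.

93.9 mm

Tmean = (32.2 + 16.5)/2 = 24.35 °C
ET₀ = 0.0023 × 12.16 × (24.35 + 17.8) × √15.7 = 0.0023 × 12.16 × 42.15 × 3.9623 = 4.6710 mm/d
ETc = Kc × ET₀ = 0.67 × 4.6710 = 3.1296 mm/d
Over 30 days: 3.1296 × 30 = 93.888 mm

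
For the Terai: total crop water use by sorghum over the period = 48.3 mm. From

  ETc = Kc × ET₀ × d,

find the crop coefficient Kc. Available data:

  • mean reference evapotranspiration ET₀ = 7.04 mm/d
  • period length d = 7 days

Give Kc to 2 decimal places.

ETc = Kc × ET₀ × d  ⇒  Kc = ETc / (ET₀ × d)
Kc = 48.3 / (7.04 × 7) = 48.3 / 49.28 = 0.9801

0.98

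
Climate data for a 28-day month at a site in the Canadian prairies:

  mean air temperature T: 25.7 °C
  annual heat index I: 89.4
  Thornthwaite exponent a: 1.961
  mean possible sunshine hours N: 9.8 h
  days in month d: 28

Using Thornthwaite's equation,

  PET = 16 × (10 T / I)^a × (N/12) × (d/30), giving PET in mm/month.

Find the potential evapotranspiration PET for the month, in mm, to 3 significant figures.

10T/I = 10 × 25.7 / 89.4 = 2.8747
(10T/I)^a = 2.8747^1.961 = 7.9305
Uncorrected PET = 16 × 7.9305 = 126.888 mm
Correction = (N/12)(d/30) = (9.8/12)(28/30) = 0.7622
PET = 126.888 × 0.7622 = 96.714 mm/month

96.7 mm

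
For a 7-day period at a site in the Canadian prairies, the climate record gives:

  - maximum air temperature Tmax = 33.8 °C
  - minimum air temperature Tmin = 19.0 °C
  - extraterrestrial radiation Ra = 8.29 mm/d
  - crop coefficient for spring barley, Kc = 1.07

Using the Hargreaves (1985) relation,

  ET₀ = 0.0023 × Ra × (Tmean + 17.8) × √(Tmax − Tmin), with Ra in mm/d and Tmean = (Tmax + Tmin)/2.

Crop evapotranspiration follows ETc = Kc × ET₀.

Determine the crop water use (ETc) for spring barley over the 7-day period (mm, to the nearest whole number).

Tmean = (33.8 + 19.0)/2 = 26.40 °C
ET₀ = 0.0023 × 8.29 × (26.40 + 17.8) × √14.8 = 0.0023 × 8.29 × 44.20 × 3.8471 = 3.2422 mm/d
ETc = Kc × ET₀ = 1.07 × 3.2422 = 3.4692 mm/d
Over 7 days: 3.4692 × 7 = 24.284 mm

24 mm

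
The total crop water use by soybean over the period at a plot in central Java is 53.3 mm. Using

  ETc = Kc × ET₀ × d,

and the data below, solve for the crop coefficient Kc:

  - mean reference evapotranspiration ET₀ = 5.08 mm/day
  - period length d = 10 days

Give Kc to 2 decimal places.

ETc = Kc × ET₀ × d  ⇒  Kc = ETc / (ET₀ × d)
Kc = 53.3 / (5.08 × 10) = 53.3 / 50.80 = 1.0492

1.05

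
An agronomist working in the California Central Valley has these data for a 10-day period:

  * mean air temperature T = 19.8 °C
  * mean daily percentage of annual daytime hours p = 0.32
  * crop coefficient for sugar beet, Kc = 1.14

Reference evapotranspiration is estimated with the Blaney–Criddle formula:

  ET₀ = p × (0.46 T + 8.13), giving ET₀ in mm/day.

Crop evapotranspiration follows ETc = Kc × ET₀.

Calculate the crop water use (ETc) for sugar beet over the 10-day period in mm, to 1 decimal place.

62.9 mm

ET₀ = 0.32 × (0.46 × 19.8 + 8.13) = 0.32 × 17.238 = 5.5162 mm/d
ETc = Kc × ET₀ = 1.14 × 5.5162 = 6.2885 mm/d
Over 10 days: 6.2885 × 10 = 62.885 mm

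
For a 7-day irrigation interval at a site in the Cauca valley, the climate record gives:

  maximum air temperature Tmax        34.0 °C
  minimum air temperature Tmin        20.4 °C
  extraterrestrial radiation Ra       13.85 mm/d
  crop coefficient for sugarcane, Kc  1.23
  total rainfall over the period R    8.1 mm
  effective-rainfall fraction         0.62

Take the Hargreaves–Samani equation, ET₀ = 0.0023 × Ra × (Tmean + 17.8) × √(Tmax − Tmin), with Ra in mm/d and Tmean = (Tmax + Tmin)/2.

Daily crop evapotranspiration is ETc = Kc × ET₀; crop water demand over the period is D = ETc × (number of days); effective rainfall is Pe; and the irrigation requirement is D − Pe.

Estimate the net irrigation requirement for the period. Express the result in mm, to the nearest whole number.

40 mm

Tmean = (34.0 + 20.4)/2 = 27.20 °C
ET₀ = 0.0023 × 13.85 × (27.20 + 17.8) × √13.6 = 0.0023 × 13.85 × 45.00 × 3.6878 = 5.2864 mm/d
ETc = Kc × ET₀ = 1.23 × 5.2864 = 6.5023 mm/d
Crop demand D = ETc × 7 d = 6.5023 × 7 = 45.516 mm
Pe = 0.62 × 8.1 = 5.022 mm
D − Pe = 45.516 − 5.022 = 40.494 mm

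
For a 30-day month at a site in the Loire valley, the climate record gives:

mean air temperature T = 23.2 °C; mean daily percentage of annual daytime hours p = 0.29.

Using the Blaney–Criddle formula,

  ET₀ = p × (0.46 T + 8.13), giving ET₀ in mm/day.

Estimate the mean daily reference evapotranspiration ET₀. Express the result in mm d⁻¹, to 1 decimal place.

5.5 mm d⁻¹

ET₀ = 0.29 × (0.46 × 23.2 + 8.13) = 0.29 × 18.802 = 5.4526 mm/d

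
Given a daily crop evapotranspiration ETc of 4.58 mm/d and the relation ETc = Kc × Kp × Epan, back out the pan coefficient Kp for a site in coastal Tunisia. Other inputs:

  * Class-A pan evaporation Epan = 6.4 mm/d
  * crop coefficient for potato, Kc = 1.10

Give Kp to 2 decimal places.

ETc = Kc × Kp × Epan  ⇒  Kp = ETc / (Kc × Epan)
Kp = 4.58 / (1.10 × 6.4) = 4.58 / 7.040 = 0.6506

0.65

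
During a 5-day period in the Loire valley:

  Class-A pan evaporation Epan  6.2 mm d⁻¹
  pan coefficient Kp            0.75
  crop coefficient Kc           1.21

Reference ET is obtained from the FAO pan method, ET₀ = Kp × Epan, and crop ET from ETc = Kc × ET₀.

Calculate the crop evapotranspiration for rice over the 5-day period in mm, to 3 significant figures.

ET₀ = 0.75 × 6.2 = 4.6500 mm/d
ETc = Kc × ET₀ = 1.21 × 4.6500 = 5.6265 mm/d
Over 5 days: 5.6265 × 5 = 28.133 mm

28.1 mm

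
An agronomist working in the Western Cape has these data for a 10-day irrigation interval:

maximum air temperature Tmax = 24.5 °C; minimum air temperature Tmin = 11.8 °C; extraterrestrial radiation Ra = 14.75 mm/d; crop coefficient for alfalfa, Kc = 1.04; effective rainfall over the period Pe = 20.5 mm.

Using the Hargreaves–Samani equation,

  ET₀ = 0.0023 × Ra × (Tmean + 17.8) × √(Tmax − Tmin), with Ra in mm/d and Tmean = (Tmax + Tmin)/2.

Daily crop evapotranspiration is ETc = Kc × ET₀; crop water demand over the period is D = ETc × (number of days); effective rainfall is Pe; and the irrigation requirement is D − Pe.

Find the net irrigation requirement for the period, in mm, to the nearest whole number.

25 mm

Tmean = (24.5 + 11.8)/2 = 18.15 °C
ET₀ = 0.0023 × 14.75 × (18.15 + 17.8) × √12.7 = 0.0023 × 14.75 × 35.95 × 3.5637 = 4.3463 mm/d
ETc = Kc × ET₀ = 1.04 × 4.3463 = 4.5202 mm/d
Crop demand D = ETc × 10 d = 4.5202 × 10 = 45.202 mm
D − Pe = 45.202 − 20.5 = 24.702 mm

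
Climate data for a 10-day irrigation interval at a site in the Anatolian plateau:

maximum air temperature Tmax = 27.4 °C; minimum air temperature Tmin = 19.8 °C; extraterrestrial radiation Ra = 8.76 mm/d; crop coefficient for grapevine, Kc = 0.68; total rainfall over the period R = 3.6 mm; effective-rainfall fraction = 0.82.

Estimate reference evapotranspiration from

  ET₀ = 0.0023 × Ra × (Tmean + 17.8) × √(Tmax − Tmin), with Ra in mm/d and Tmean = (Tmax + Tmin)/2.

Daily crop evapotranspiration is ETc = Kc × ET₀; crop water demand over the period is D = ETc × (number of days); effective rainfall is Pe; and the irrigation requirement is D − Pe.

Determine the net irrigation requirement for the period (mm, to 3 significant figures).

12.7 mm

Tmean = (27.4 + 19.8)/2 = 23.60 °C
ET₀ = 0.0023 × 8.76 × (23.60 + 17.8) × √7.6 = 0.0023 × 8.76 × 41.40 × 2.7568 = 2.2995 mm/d
ETc = Kc × ET₀ = 0.68 × 2.2995 = 1.5637 mm/d
Crop demand D = ETc × 10 d = 1.5637 × 10 = 15.637 mm
Pe = 0.82 × 3.6 = 2.952 mm
D − Pe = 15.637 − 2.952 = 12.685 mm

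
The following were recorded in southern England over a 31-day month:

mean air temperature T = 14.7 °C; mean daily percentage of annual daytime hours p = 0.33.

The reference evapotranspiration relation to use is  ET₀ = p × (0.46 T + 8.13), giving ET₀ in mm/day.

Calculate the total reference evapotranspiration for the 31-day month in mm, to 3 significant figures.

152 mm

ET₀ = 0.33 × (0.46 × 14.7 + 8.13) = 0.33 × 14.892 = 4.9144 mm/d
Monthly total = 4.9144 × 31 = 152.346 mm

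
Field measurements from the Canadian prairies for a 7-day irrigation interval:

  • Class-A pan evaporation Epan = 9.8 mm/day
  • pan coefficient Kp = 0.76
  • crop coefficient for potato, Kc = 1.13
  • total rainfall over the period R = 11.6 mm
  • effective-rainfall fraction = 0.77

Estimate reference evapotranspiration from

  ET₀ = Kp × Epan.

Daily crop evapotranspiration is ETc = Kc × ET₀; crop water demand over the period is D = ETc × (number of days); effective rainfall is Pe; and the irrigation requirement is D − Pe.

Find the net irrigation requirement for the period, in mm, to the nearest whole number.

50 mm

ET₀ = 0.76 × 9.8 = 7.4480 mm/d
ETc = Kc × ET₀ = 1.13 × 7.4480 = 8.4162 mm/d
Crop demand D = ETc × 7 d = 8.4162 × 7 = 58.913 mm
Pe = 0.77 × 11.6 = 8.932 mm
D − Pe = 58.913 − 8.932 = 49.981 mm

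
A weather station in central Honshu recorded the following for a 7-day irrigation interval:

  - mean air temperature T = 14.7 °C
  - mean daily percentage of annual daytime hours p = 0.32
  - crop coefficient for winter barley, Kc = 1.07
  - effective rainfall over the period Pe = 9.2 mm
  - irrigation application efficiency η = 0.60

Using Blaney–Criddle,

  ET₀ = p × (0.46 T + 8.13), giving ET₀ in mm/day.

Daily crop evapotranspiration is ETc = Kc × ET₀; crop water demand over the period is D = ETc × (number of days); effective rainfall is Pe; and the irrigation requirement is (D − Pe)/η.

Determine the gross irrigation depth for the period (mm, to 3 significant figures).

44.2 mm

ET₀ = 0.32 × (0.46 × 14.7 + 8.13) = 0.32 × 14.892 = 4.7654 mm/d
ETc = Kc × ET₀ = 1.07 × 4.7654 = 5.0990 mm/d
Crop demand D = ETc × 7 d = 5.0990 × 7 = 35.693 mm
D − Pe = 35.693 − 9.2 = 26.493 mm
Gross irrigation = 26.493 / 0.60 = 44.155 mm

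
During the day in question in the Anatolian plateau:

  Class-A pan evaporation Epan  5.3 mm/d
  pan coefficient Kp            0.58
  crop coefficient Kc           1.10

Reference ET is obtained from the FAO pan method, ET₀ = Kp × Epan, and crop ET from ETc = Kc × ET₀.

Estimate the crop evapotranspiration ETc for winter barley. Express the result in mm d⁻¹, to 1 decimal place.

ET₀ = 0.58 × 5.3 = 3.0740 mm/d
ETc = Kc × ET₀ = 1.10 × 3.0740 = 3.3814 mm/d

3.4 mm d⁻¹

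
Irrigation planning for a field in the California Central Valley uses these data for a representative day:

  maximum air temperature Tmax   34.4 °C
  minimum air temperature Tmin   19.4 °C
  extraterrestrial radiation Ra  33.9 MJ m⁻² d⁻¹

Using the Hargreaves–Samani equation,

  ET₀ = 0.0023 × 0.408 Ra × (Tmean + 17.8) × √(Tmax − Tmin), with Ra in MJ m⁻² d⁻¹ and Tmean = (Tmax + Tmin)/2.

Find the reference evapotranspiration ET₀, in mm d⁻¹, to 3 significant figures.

Tmean = (34.4 + 19.4)/2 = 26.90 °C
0.408 Ra = 0.408 × 33.9 = 13.8312 mm/d equivalent
ET₀ = 0.0023 × 13.8312 × (26.90 + 17.8) × √15.0 = 0.0023 × 13.8312 × 44.70 × 3.8730 = 5.5074 mm/d

5.51 mm d⁻¹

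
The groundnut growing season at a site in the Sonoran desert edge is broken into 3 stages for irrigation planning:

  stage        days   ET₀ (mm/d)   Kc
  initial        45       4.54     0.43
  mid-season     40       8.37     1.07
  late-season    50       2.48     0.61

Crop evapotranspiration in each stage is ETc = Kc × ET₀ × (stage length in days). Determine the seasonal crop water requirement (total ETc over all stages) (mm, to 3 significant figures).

initial: 0.43 × 4.54 × 45 = 87.85 mm
mid-season: 1.07 × 8.37 × 40 = 358.24 mm
late-season: 0.61 × 2.48 × 50 = 75.64 mm
Seasonal total = 521.73 mm

522 mm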